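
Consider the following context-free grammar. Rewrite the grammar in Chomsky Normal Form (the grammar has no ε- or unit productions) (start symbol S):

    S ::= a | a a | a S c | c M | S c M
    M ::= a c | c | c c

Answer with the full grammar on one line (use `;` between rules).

Introduce a nonterminal for each terminal appearing in a rule of length ≥ 2: X1 → a, X2 → c.
Binarize each right-hand side of length ≥ 3 by chaining fresh nonterminals (Y1, Y2, …): affected rules were S → X1 S X2; S → S X2 M.

S ::= a | X1 X1 | X1 Y1 | X2 M | S Y2; M ::= X1 X2 | c | X2 X2; X1 ::= a; X2 ::= c; Y1 ::= S X2; Y2 ::= X2 M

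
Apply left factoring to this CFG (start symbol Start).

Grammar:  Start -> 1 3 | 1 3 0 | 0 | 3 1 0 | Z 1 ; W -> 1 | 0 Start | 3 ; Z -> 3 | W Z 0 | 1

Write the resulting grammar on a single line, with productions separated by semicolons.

Start -> 0 | 3 1 0 | Z 1 | 1 3 Start1; W -> 1 | 0 Start | 3; Z -> 3 | W Z 0 | 1; Start1 -> ε | 0

Start has alternatives sharing prefix '1 3': factor to Start → 1 3 Start1 with Start1 → ε | 0.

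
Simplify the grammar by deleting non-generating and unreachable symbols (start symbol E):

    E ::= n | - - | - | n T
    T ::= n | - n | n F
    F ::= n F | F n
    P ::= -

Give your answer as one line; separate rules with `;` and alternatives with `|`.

E ::= n | - - | - | n T; T ::= n | - n

Generating nonterminals: {E, P, T}.
Reachable from E after that: {E, T}.
Removed useless symbols: {F, P} and every production mentioning them.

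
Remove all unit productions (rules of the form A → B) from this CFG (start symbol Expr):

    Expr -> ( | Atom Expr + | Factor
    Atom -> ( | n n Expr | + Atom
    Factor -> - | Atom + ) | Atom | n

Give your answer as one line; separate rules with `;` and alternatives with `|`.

Expr -> ( | n n Expr | + Atom | - | Atom + ) | n | Atom Expr +; Atom -> ( | n n Expr | + Atom; Factor -> ( | n n Expr | + Atom | - | Atom + ) | n

Unit pairs: Expr ⇒* {Atom, Factor}; Factor ⇒* {Atom}.
For every A with A ⇒* B via unit rules, add B's non-unit alternatives to A; then delete every rule of the form X → Y.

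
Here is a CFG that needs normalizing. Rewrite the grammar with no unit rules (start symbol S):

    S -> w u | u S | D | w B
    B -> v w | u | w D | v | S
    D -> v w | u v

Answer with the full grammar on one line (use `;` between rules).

S -> v w | u v | w u | u S | w B; B -> v w | u | w D | v | u v | w u | u S | w B; D -> v w | u v

Unit pairs: B ⇒* {D, S}; S ⇒* {D}.
For each unit pair (A, B), copy every non-unit production of B to A, then drop all unit productions.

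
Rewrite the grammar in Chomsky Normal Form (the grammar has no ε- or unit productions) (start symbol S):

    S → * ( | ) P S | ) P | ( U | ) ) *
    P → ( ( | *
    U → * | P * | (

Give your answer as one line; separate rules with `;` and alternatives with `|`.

Introduce a nonterminal for each terminal appearing in a rule of length ≥ 2: X1 → *, X2 → (, X3 → ).
Binarize each right-hand side of length ≥ 3 by chaining fresh nonterminals (Y1, Y2, …): affected rules were S → X3 P S; S → X3 X3 X1.

S → X1 X2 | X3 Y1 | X3 P | X2 U | X3 Y2; P → X2 X2 | *; U → * | P X1 | (; X1 → *; X2 → (; X3 → ); Y1 → P S; Y2 → X3 X1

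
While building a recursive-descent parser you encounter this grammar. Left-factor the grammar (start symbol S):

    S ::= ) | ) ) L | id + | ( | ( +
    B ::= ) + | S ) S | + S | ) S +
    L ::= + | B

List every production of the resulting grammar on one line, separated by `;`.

S has alternatives sharing prefix ')': factor to S → ) S' with S' → ε | ) L.
S has alternatives sharing prefix '(': factor to S → ( S'' with S'' → ε | +.
B has alternatives sharing prefix ')': factor to B → ) B' with B' → + | S +.

S ::= id + | ) S' | ( S''; B ::= S ) S | + S | ) B'; L ::= + | B; S' ::= eps | ) L; S'' ::= eps | +; B' ::= + | S +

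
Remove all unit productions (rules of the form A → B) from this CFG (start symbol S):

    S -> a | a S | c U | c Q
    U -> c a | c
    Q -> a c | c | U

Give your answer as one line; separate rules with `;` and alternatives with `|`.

S -> a | a S | c U | c Q; U -> c a | c; Q -> c a | c | a c

Unit pairs: Q ⇒* {U}.
For each unit pair (A, B), copy every non-unit production of B to A, then drop all unit productions.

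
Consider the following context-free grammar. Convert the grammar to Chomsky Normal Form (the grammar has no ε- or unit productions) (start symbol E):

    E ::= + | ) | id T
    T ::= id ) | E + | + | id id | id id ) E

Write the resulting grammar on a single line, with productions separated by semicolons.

Introduce a nonterminal for each terminal appearing in a rule of length ≥ 2: X1 → id, X2 → ), X3 → +.
Binarize each right-hand side of length ≥ 3 by chaining fresh nonterminals (Y1, Y2, …): affected rules were T → X1 X1 X2 E.

E ::= + | ) | X1 T; T ::= X1 X2 | E X3 | + | X1 X1 | X1 Y1; X1 ::= id; X2 ::= ); X3 ::= +; Y1 ::= X1 Y2; Y2 ::= X2 E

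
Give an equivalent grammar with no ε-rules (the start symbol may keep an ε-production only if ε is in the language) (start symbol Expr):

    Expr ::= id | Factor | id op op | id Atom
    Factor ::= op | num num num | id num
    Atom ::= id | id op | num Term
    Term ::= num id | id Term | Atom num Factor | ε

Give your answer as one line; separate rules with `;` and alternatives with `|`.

The nullable symbols are {Term}.
ε ∉ L(G), so no ε-production is kept.
Expand every rule over subsets of its nullable positions: Atom → num Term gives num Term | num. Term → id Term gives id Term | id.

Expr ::= id | Factor | id op op | id Atom; Factor ::= op | num num num | id num; Atom ::= id | id op | num Term | num; Term ::= num id | id Term | id | Atom num Factor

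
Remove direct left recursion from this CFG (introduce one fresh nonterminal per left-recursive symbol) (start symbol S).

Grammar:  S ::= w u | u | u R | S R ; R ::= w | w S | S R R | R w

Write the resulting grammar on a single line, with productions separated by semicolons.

S ::= w u S' | u S' | u R S'; R ::= w R' | w S R' | S R R R'; S' ::= R S' | ε; R' ::= w R' | ε

Directly left-recursive nonterminals: S, R.
For S: α = {R}, β = {w u, u, u R}. Rewrite as S → β S' and S' → α S' | ε.
For R: α = {w}, β = {w, w S, S R R}. Rewrite as R → β R' and R' → α R' | ε.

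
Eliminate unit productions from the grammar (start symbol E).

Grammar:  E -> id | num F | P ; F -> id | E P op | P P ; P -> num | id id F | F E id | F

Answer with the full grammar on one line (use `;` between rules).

E -> id | num F | num | id id F | F E id | E P op | P P; F -> id | E P op | P P; P -> id | E P op | P P | num | id id F | F E id

Unit pairs: E ⇒* {F, P}; P ⇒* {F}.
For each unit pair (A, B), copy every non-unit production of B to A, then drop all unit productions.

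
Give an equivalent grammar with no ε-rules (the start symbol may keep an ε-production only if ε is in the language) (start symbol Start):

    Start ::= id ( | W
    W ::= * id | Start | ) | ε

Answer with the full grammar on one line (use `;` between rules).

Start ::= id ( | W | ε; W ::= * id | Start | )

Nullable set = {Start, W}.
ε ∈ L(G) since Start is nullable, so keep Start → ε.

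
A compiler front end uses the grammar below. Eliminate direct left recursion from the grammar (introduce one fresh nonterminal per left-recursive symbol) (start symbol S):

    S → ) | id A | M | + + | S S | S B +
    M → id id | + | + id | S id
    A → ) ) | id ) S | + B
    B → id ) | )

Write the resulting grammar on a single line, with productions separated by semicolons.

Left recursion appears on S.
For S: α = {S, B +}, β = {), id A, M, + +}. Rewrite as S → β S' and S' → α S' | ε.

S → ) S' | id A S' | M S' | + + S'; M → id id | + | + id | S id; A → ) ) | id ) S | + B; B → id ) | ); S' → S S' | B + S' | eps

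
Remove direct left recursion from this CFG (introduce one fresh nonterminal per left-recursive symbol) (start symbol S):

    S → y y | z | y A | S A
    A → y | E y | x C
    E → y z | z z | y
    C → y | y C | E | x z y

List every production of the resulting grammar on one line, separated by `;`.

S → y y S' | z S' | y A S'; A → y | E y | x C; E → y z | z z | y; C → y | y C | E | x z y; S' → A S' | ε

Left recursion appears on S.
For S: α = {A}, β = {y y, z, y A}. Rewrite as S → β S' and S' → α S' | ε.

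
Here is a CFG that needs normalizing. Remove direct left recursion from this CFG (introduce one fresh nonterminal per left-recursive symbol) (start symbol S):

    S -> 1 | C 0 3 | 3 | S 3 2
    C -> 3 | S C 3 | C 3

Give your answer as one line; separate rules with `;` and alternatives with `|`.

S -> 1 S' | C 0 3 S' | 3 S'; C -> 3 C' | S C 3 C'; S' -> 3 2 S' | ε; C' -> 3 C' | ε

Left recursion appears on S, C.
For S: α = {3 2}, β = {1, C 0 3, 3}. Rewrite as S → β S' and S' → α S' | ε.
For C: α = {3}, β = {3, S C 3}. Rewrite as C → β C' and C' → α C' | ε.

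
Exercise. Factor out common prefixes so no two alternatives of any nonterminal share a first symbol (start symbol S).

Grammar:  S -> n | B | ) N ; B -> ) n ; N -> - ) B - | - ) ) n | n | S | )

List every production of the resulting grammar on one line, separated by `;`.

S -> n | B | ) N; B -> ) n; N -> n | S | ) | - ) N'; N' -> B - | ) n

N has alternatives sharing prefix '- )': factor to N → - ) N' with N' → B - | ) n.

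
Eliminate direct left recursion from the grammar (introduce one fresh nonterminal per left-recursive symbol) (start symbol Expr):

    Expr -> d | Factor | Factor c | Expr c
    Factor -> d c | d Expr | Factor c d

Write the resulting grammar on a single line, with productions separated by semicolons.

Expr -> d Expr1 | Factor Expr1 | Factor c Expr1; Factor -> d c Factor1 | d Expr Factor1; Expr1 -> c Expr1 | eps; Factor1 -> c d Factor1 | eps

Directly left-recursive nonterminals: Expr, Factor.
For Expr: α = {c}, β = {d, Factor, Factor c}. Rewrite as Expr → β Expr1 and Expr1 → α Expr1 | ε.
For Factor: α = {c d}, β = {d c, d Expr}. Rewrite as Factor → β Factor1 and Factor1 → α Factor1 | ε.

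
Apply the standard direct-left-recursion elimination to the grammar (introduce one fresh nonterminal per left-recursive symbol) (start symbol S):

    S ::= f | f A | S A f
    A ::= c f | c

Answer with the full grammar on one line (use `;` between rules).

S ::= f S' | f A S'; A ::= c f | c; S' ::= A f S' | ε

Left recursion appears on S.
For S: α = {A f}, β = {f, f A}. Rewrite as S → β S' and S' → α S' | ε.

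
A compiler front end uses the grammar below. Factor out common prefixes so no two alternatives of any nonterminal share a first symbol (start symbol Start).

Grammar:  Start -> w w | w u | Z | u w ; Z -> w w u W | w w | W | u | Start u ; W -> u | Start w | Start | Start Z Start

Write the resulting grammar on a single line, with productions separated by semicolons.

Start -> Z | u w | w Start1; Z -> W | u | Start u | w w Z1; W -> u | Start W1; Start1 -> w | u; Z1 -> u W | ε; W1 -> w | ε | Z Start

Start has alternatives sharing prefix 'w': factor to Start → w Start1 with Start1 → w | u.
Z has alternatives sharing prefix 'w w': factor to Z → w w Z1 with Z1 → u W | ε.
W has alternatives sharing prefix 'Start': factor to W → Start W1 with W1 → w | ε | Z Start.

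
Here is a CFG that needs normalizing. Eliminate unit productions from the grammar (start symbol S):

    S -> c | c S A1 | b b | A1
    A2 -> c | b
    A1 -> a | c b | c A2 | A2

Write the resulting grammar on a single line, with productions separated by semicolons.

S -> c | b | a | c b | c A2 | c S A1 | b b; A2 -> c | b; A1 -> c | b | a | c b | c A2

Unit pairs: A1 ⇒* {A2}; S ⇒* {A1, A2}.
Replace each nonterminal's rules with the union of the non-unit rules of every nonterminal it unit-derives.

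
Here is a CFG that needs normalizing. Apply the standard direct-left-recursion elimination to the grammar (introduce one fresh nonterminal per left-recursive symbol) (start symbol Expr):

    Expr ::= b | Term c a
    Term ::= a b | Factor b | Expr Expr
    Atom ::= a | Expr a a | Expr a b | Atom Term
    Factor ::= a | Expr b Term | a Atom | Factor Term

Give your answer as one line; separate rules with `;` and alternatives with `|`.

Left recursion appears on Atom, Factor.
For Atom: α = {Term}, β = {a, Expr a a, Expr a b}. Rewrite as Atom → β Atom1 and Atom1 → α Atom1 | ε.
For Factor: α = {Term}, β = {a, Expr b Term, a Atom}. Rewrite as Factor → β Factor1 and Factor1 → α Factor1 | ε.

Expr ::= b | Term c a; Term ::= a b | Factor b | Expr Expr; Atom ::= a Atom1 | Expr a a Atom1 | Expr a b Atom1; Factor ::= a Factor1 | Expr b Term Factor1 | a Atom Factor1; Atom1 ::= Term Atom1 | ε; Factor1 ::= Term Factor1 | ε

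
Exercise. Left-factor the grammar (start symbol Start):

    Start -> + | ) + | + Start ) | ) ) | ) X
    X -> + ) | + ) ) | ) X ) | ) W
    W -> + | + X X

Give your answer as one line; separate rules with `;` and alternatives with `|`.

Start has alternatives sharing prefix ')': factor to Start → ) Start1 with Start1 → + | ) | X.
Start has alternatives sharing prefix '+': factor to Start → + Start2 with Start2 → ε | Start ).
X has alternatives sharing prefix '+ )': factor to X → + ) X1 with X1 → ε | ).
X has alternatives sharing prefix ')': factor to X → ) X2 with X2 → X ) | W.
W has alternatives sharing prefix '+': factor to W → + W1 with W1 → ε | X X.

Start -> ) Start1 | + Start2; X -> + ) X1 | ) X2; W -> + W1; Start1 -> + | ) | X; Start2 -> ε | Start ); X1 -> ε | ); X2 -> X ) | W; W1 -> ε | X X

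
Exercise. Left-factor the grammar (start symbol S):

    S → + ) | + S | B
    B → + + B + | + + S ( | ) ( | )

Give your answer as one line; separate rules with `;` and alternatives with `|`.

S → B | + S'; B → + + B' | ) B''; S' → ) | S; B' → B + | S (; B'' → ( | ε

S has alternatives sharing prefix '+': factor to S → + S' with S' → ) | S.
B has alternatives sharing prefix '+ +': factor to B → + + B' with B' → B + | S (.
B has alternatives sharing prefix ')': factor to B → ) B'' with B'' → ( | ε.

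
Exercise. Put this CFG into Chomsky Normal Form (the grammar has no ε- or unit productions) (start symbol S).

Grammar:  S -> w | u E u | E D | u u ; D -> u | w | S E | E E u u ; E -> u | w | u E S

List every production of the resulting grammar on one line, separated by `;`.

Introduce a nonterminal for each terminal appearing in a rule of length ≥ 2: X1 → u.
Binarize each right-hand side of length ≥ 3 by chaining fresh nonterminals (Y1, Y2, …): affected rules were S → X1 E X1; D → E E X1 X1; E → X1 E S.

S -> w | X1 Y1 | E D | X1 X1; D -> u | w | S E | E Y2; E -> u | w | X1 Y4; X1 -> u; Y1 -> E X1; Y2 -> E Y3; Y3 -> X1 X1; Y4 -> E S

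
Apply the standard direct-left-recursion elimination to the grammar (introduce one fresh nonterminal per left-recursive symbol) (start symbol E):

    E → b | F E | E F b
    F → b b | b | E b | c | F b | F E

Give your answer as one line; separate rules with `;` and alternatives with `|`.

E → b E' | F E E'; F → b b F' | b F' | E b F' | c F'; E' → F b E' | ε; F' → b F' | E F' | ε

E, F are directly left-recursive.
For E: α = {F b}, β = {b, F E}. Rewrite as E → β E' and E' → α E' | ε.
For F: α = {b, E}, β = {b b, b, E b, c}. Rewrite as F → β F' and F' → α F' | ε.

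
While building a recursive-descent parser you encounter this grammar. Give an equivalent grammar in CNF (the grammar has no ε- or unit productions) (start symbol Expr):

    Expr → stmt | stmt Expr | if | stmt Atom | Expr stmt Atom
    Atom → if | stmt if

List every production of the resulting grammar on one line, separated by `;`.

Expr → stmt | X1 Expr | if | X1 Atom | Expr Y1; Atom → if | X1 X2; X1 → stmt; X2 → if; Y1 → X1 Atom

Introduce a nonterminal for each terminal appearing in a rule of length ≥ 2: X1 → stmt, X2 → if.
Binarize each right-hand side of length ≥ 3 by chaining fresh nonterminals (Y1, Y2, …): affected rules were Expr → Expr X1 Atom.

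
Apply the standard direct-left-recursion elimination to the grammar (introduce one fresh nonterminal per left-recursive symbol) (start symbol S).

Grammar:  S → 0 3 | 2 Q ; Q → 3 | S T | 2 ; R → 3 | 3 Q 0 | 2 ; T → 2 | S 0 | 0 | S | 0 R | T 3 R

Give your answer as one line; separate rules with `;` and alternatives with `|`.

Directly left-recursive nonterminal: T.
For T: α = {3 R}, β = {2, S 0, 0, S, 0 R}. Rewrite as T → β T' and T' → α T' | ε.

S → 0 3 | 2 Q; Q → 3 | S T | 2; R → 3 | 3 Q 0 | 2; T → 2 T' | S 0 T' | 0 T' | S T' | 0 R T'; T' → 3 R T' | ε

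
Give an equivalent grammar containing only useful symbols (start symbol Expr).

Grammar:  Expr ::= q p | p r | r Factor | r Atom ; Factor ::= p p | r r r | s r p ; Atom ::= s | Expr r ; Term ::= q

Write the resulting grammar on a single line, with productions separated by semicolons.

Expr ::= q p | p r | r Factor | r Atom; Factor ::= p p | r r r | s r p; Atom ::= s | Expr r

Generating nonterminals: {Atom, Expr, Factor, Term}.
Reachable from Expr after that: {Atom, Expr, Factor}.
Removed useless symbols: {Term} and every production mentioning them.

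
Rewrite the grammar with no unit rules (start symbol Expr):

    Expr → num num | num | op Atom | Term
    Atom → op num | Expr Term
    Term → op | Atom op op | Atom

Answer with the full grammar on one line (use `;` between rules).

Expr → op | Atom op op | op num | Expr Term | num num | num | op Atom; Atom → op num | Expr Term; Term → op | Atom op op | op num | Expr Term

Unit pairs: Expr ⇒* {Atom, Term}; Term ⇒* {Atom}.
For every A with A ⇒* B via unit rules, add B's non-unit alternatives to A; then delete every rule of the form X → Y.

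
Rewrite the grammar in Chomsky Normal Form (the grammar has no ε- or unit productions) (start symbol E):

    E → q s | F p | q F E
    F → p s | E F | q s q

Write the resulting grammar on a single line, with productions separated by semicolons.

Introduce a nonterminal for each terminal appearing in a rule of length ≥ 2: X1 → q, X2 → s, X3 → p.
Binarize each right-hand side of length ≥ 3 by chaining fresh nonterminals (Y1, Y2, …): affected rules were E → X1 F E; F → X1 X2 X1.

E → X1 X2 | F X3 | X1 Y1; F → X3 X2 | E F | X1 Y2; X1 → q; X2 → s; X3 → p; Y1 → F E; Y2 → X2 X1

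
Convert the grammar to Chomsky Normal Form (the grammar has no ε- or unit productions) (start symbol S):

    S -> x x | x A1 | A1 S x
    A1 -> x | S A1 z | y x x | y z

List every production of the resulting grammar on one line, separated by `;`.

Introduce a nonterminal for each terminal appearing in a rule of length ≥ 2: X1 → x, X2 → z, X3 → y.
Binarize each right-hand side of length ≥ 3 by chaining fresh nonterminals (Y1, Y2, …): affected rules were S → A1 S X1; A1 → S A1 X2; A1 → X3 X1 X1.

S -> X1 X1 | X1 A1 | A1 Y1; A1 -> x | S Y2 | X3 Y3 | X3 X2; X1 -> x; X2 -> z; X3 -> y; Y1 -> S X1; Y2 -> A1 X2; Y3 -> X1 X1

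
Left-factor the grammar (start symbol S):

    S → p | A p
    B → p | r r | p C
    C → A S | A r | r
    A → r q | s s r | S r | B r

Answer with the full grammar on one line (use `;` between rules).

S → p | A p; B → r r | p B'; C → r | A C'; A → r q | s s r | S r | B r; B' → ε | C; C' → S | r

B has alternatives sharing prefix 'p': factor to B → p B' with B' → ε | C.
C has alternatives sharing prefix 'A': factor to C → A C' with C' → S | r.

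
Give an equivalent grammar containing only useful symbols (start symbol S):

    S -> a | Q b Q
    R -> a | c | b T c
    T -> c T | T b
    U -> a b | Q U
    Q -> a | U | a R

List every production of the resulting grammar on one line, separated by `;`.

Generating nonterminals: {Q, R, S, U}.
Reachable from S after that: {Q, R, S, U}.
Removed useless symbols: {T} and every production mentioning them.

S -> a | Q b Q; R -> a | c; U -> a b | Q U; Q -> a | U | a R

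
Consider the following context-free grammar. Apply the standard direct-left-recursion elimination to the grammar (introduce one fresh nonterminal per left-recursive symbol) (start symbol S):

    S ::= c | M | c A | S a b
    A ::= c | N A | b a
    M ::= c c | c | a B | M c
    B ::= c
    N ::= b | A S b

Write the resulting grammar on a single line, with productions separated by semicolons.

S, M are directly left-recursive.
For S: α = {a b}, β = {c, M, c A}. Rewrite as S → β S' and S' → α S' | ε.
For M: α = {c}, β = {c c, c, a B}. Rewrite as M → β M' and M' → α M' | ε.

S ::= c S' | M S' | c A S'; A ::= c | N A | b a; M ::= c c M' | c M' | a B M'; B ::= c; N ::= b | A S b; S' ::= a b S' | ε; M' ::= c M' | ε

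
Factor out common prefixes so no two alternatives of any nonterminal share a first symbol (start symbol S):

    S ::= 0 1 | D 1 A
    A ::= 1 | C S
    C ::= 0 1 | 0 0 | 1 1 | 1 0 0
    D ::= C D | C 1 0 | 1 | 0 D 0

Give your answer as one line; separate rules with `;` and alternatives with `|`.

S ::= 0 1 | D 1 A; A ::= 1 | C S; C ::= 0 C' | 1 C''; D ::= 1 | 0 D 0 | C D'; C' ::= 1 | 0; C'' ::= 1 | 0 0; D' ::= D | 1 0

C has alternatives sharing prefix '0': factor to C → 0 C' with C' → 1 | 0.
C has alternatives sharing prefix '1': factor to C → 1 C'' with C'' → 1 | 0 0.
D has alternatives sharing prefix 'C': factor to D → C D' with D' → D | 1 0.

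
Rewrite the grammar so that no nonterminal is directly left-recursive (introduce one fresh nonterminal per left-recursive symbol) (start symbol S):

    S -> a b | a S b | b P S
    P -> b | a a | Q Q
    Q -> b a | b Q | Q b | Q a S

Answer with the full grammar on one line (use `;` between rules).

Directly left-recursive nonterminal: Q.
For Q: α = {b, a S}, β = {b a, b Q}. Rewrite as Q → β Q' and Q' → α Q' | ε.

S -> a b | a S b | b P S; P -> b | a a | Q Q; Q -> b a Q' | b Q Q'; Q' -> b Q' | a S Q' | eps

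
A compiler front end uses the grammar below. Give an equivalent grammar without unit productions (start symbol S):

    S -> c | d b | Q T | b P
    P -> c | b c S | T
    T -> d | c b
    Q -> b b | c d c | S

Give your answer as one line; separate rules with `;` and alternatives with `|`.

Unit pairs: P ⇒* {T}; Q ⇒* {S}.
For each unit pair (A, B), copy every non-unit production of B to A, then drop all unit productions.

S -> c | d b | Q T | b P; P -> c | b c S | d | c b; T -> d | c b; Q -> c | d b | Q T | b P | b b | c d c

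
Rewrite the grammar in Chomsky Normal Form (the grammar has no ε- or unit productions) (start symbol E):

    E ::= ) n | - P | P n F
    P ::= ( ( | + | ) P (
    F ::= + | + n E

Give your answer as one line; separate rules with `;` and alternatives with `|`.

E ::= X1 X2 | X3 P | P Y1; P ::= X4 X4 | + | X1 Y2; F ::= + | X5 Y3; X1 ::= ); X2 ::= n; X3 ::= -; X4 ::= (; X5 ::= +; Y1 ::= X2 F; Y2 ::= P X4; Y3 ::= X2 E

Introduce a nonterminal for each terminal appearing in a rule of length ≥ 2: X1 → ), X2 → n, X3 → -, X4 → (, X5 → +.
Binarize each right-hand side of length ≥ 3 by chaining fresh nonterminals (Y1, Y2, …): affected rules were E → P X2 F; P → X1 P X4; F → X5 X2 E.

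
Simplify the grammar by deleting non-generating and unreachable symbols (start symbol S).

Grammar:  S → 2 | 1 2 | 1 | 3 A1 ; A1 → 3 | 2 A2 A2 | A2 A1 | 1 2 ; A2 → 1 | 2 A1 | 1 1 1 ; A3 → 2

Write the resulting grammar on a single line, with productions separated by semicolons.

Generating nonterminals: {A1, A2, A3, S}.
Reachable from S after that: {A1, A2, S}.
Removed useless symbols: {A3} and every production mentioning them.

S → 2 | 1 2 | 1 | 3 A1; A1 → 3 | 2 A2 A2 | A2 A1 | 1 2; A2 → 1 | 2 A1 | 1 1 1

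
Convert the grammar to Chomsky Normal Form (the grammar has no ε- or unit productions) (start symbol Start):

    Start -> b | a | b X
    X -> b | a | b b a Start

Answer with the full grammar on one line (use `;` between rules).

Start -> b | a | X1 X; X -> b | a | X1 Y1; X1 -> b; X2 -> a; Y1 -> X1 Y2; Y2 -> X2 Start

Introduce a nonterminal for each terminal appearing in a rule of length ≥ 2: X1 → b, X2 → a.
Binarize each right-hand side of length ≥ 3 by chaining fresh nonterminals (Y1, Y2, …): affected rules were X → X1 X1 X2 Start.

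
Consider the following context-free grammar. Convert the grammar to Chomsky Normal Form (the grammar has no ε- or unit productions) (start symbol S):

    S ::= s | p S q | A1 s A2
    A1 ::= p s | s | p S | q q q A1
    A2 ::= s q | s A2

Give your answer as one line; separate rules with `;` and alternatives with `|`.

Introduce a nonterminal for each terminal appearing in a rule of length ≥ 2: X1 → p, X2 → q, X3 → s.
Binarize each right-hand side of length ≥ 3 by chaining fresh nonterminals (Y1, Y2, …): affected rules were S → X1 S X2; S → A1 X3 A2; A1 → X2 X2 X2 A1.

S ::= s | X1 Y1 | A1 Y2; A1 ::= X1 X3 | s | X1 S | X2 Y3; A2 ::= X3 X2 | X3 A2; X1 ::= p; X2 ::= q; X3 ::= s; Y1 ::= S X2; Y2 ::= X3 A2; Y3 ::= X2 Y4; Y4 ::= X2 A1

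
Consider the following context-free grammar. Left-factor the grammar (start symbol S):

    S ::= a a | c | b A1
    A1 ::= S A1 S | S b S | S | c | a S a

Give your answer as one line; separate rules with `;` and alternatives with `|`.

A1 has alternatives sharing prefix 'S': factor to A1 → S A1' with A1' → A1 S | b S | ε.

S ::= a a | c | b A1; A1 ::= c | a S a | S A1'; A1' ::= A1 S | b S | epsilon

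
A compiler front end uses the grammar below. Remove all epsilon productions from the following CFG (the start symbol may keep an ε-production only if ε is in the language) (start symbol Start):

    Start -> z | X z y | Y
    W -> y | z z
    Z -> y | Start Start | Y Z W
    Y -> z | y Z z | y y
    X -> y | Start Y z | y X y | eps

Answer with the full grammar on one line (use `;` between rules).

Start -> z | X z y | z y | Y; W -> y | z z; Z -> y | Start Start | Y Z W; Y -> z | y Z z | y y; X -> y | Start Y z | y X y | y y

Nullable set = {X}.
ε ∉ L(G), so no ε-production is kept.
Expand every rule over subsets of its nullable positions: Start → X z y gives X z y | z y. X → y X y gives y X y | y y.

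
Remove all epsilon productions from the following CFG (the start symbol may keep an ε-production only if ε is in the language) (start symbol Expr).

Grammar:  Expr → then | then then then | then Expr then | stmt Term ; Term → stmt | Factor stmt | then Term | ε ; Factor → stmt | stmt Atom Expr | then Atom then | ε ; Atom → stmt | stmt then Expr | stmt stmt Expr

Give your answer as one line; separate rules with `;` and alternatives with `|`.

Nullable set = {Factor, Term}.
ε ∉ L(G), so no ε-production is kept.
For each production, add variants omitting each subset of nullable occurrences: Expr → stmt Term gives stmt Term | stmt. Term → then Term gives then Term | then.

Expr → then | then then then | then Expr then | stmt Term | stmt; Term → stmt | Factor stmt | then Term | then; Factor → stmt | stmt Atom Expr | then Atom then; Atom → stmt | stmt then Expr | stmt stmt Expr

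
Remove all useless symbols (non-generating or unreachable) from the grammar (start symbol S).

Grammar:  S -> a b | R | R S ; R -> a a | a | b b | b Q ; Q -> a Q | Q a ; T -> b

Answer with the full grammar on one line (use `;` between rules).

S -> a b | R | R S; R -> a a | a | b b

Generating nonterminals: {R, S, T}.
Reachable from S after that: {R, S}.
Removed useless symbols: {Q, T} and every production mentioning them.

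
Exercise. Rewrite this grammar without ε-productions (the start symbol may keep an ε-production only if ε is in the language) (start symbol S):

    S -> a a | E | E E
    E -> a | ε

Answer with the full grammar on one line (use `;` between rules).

S -> a a | E | E E | ε; E -> a

Nullable set = {E, S}.
ε ∈ L(G) since S is nullable, so keep S → ε.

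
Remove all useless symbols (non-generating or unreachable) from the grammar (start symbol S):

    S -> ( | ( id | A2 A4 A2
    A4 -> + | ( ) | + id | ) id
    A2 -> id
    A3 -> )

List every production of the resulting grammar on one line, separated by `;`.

S -> ( | ( id | A2 A4 A2; A4 -> + | ( ) | + id | ) id; A2 -> id

Generating nonterminals: {A2, A3, A4, S}.
Reachable from S after that: {A2, A4, S}.
Removed useless symbols: {A3} and every production mentioning them.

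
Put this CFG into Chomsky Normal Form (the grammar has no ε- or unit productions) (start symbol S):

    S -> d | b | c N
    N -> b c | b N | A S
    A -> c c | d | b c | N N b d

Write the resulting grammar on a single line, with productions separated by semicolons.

S -> d | b | X1 N; N -> X2 X1 | X2 N | A S; A -> X1 X1 | d | X2 X1 | N Y1; X1 -> c; X2 -> b; X3 -> d; Y1 -> N Y2; Y2 -> X2 X3

Introduce a nonterminal for each terminal appearing in a rule of length ≥ 2: X1 → c, X2 → b, X3 → d.
Binarize each right-hand side of length ≥ 3 by chaining fresh nonterminals (Y1, Y2, …): affected rules were A → N N X2 X3.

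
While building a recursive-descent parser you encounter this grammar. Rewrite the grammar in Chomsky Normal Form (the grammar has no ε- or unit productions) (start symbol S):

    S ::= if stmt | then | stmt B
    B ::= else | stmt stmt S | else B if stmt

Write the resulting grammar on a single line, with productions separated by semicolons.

S ::= X1 X2 | then | X2 B; B ::= else | X2 Y1 | X3 Y2; X1 ::= if; X2 ::= stmt; X3 ::= else; Y1 ::= X2 S; Y2 ::= B Y3; Y3 ::= X1 X2

Introduce a nonterminal for each terminal appearing in a rule of length ≥ 2: X1 → if, X2 → stmt, X3 → else.
Binarize each right-hand side of length ≥ 3 by chaining fresh nonterminals (Y1, Y2, …): affected rules were B → X2 X2 S; B → X3 B X1 X2.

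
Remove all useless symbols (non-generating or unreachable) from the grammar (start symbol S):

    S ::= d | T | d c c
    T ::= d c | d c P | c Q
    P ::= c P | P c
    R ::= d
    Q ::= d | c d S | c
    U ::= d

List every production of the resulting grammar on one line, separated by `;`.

S ::= d | T | d c c; T ::= d c | c Q; Q ::= d | c d S | c

Generating nonterminals: {Q, R, S, T, U}.
Reachable from S after that: {Q, S, T}.
Removed useless symbols: {P, R, U} and every production mentioning them.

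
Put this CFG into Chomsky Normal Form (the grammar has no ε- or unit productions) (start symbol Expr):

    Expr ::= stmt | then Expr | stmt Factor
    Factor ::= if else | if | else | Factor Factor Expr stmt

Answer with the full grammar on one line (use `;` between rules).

Expr ::= stmt | X1 Expr | X2 Factor; Factor ::= X3 X4 | if | else | Factor Y1; X1 ::= then; X2 ::= stmt; X3 ::= if; X4 ::= else; Y1 ::= Factor Y2; Y2 ::= Expr X2

Introduce a nonterminal for each terminal appearing in a rule of length ≥ 2: X1 → then, X2 → stmt, X3 → if, X4 → else.
Binarize each right-hand side of length ≥ 3 by chaining fresh nonterminals (Y1, Y2, …): affected rules were Factor → Factor Factor Expr X2.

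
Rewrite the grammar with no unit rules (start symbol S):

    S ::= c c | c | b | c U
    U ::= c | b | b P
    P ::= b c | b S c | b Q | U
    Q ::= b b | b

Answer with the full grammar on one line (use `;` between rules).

S ::= c c | c | b | c U; U ::= c | b | b P; P ::= c | b | b P | b c | b S c | b Q; Q ::= b b | b

Unit pairs: P ⇒* {U}.
For each unit pair (A, B), copy every non-unit production of B to A, then drop all unit productions.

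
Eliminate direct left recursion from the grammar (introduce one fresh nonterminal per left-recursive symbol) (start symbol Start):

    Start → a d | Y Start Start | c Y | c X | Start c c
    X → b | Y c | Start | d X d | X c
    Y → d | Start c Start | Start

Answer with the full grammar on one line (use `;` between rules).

Left recursion appears on Start, X.
For Start: α = {c c}, β = {a d, Y Start Start, c Y, c X}. Rewrite as Start → β Start1 and Start1 → α Start1 | ε.
For X: α = {c}, β = {b, Y c, Start, d X d}. Rewrite as X → β X1 and X1 → α X1 | ε.

Start → a d Start1 | Y Start Start Start1 | c Y Start1 | c X Start1; X → b X1 | Y c X1 | Start X1 | d X d X1; Y → d | Start c Start | Start; Start1 → c c Start1 | ε; X1 → c X1 | ε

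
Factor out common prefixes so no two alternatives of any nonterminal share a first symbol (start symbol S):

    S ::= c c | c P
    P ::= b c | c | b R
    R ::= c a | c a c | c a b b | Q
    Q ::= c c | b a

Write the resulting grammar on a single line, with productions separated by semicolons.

S ::= c S'; P ::= c | b P'; R ::= Q | c a R'; Q ::= c c | b a; S' ::= c | P; P' ::= c | R; R' ::= ε | c | b b

S has alternatives sharing prefix 'c': factor to S → c S' with S' → c | P.
P has alternatives sharing prefix 'b': factor to P → b P' with P' → c | R.
R has alternatives sharing prefix 'c a': factor to R → c a R' with R' → ε | c | b b.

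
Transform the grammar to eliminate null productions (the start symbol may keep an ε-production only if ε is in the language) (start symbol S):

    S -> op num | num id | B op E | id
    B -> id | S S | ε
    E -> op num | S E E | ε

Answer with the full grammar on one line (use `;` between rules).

S -> op num | num id | B op E | B op | op E | op | id; B -> id | S S; E -> op num | S E E | S E | S

Nullable nonterminals: {B, E}.
ε ∉ L(G), so no ε-production is kept.
For each production, add variants omitting each subset of nullable occurrences: S → B op E gives B op E | B op | op E | op. E → S E E gives S E E | S E | S.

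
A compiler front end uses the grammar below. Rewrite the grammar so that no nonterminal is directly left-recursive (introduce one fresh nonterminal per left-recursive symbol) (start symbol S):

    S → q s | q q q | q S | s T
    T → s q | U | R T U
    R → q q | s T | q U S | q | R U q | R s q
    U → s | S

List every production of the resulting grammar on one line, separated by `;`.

Directly left-recursive nonterminal: R.
For R: α = {U q, s q}, β = {q q, s T, q U S, q}. Rewrite as R → β R' and R' → α R' | ε.

S → q s | q q q | q S | s T; T → s q | U | R T U; R → q q R' | s T R' | q U S R' | q R'; U → s | S; R' → U q R' | s q R' | ε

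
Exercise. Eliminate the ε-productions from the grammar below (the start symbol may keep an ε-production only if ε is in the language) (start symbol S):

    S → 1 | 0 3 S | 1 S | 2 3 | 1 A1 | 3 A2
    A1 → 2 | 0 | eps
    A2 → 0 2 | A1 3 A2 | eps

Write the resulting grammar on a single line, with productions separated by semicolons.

Nullable set = {A1, A2}.
ε ∉ L(G), so no ε-production is kept.
Expand every rule over subsets of its nullable positions: S → 3 A2 gives 3 A2 | 3. A2 → A1 3 A2 gives A1 3 A2 | A1 3 | 3 A2 | 3.

S → 1 | 0 3 S | 1 S | 2 3 | 1 A1 | 3 A2 | 3; A1 → 2 | 0; A2 → 0 2 | A1 3 A2 | A1 3 | 3 A2 | 3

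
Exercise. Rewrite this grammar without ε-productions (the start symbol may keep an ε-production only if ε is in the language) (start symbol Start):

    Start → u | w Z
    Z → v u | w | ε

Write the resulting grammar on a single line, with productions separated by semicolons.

Nullable set = {Z}.
ε ∉ L(G), so no ε-production is kept.
Expand every rule over subsets of its nullable positions: Start → w Z gives w Z | w.

Start → u | w Z | w; Z → v u | w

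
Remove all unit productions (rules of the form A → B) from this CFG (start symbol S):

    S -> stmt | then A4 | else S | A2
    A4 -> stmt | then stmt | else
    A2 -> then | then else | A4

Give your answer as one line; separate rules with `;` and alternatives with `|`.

Unit pairs: A2 ⇒* {A4}; S ⇒* {A2, A4}.
For every A with A ⇒* B via unit rules, add B's non-unit alternatives to A; then delete every rule of the form X → Y.

S -> stmt | then stmt | else | then | then else | then A4 | else S; A4 -> stmt | then stmt | else; A2 -> stmt | then stmt | else | then | then else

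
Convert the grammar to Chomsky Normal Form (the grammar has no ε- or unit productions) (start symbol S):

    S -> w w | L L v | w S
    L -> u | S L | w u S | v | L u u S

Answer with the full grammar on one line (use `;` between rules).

Introduce a nonterminal for each terminal appearing in a rule of length ≥ 2: X1 → w, X2 → v, X3 → u.
Binarize each right-hand side of length ≥ 3 by chaining fresh nonterminals (Y1, Y2, …): affected rules were S → L L X2; L → X1 X3 S; L → L X3 X3 S.

S -> X1 X1 | L Y1 | X1 S; L -> u | S L | X1 Y2 | v | L Y3; X1 -> w; X2 -> v; X3 -> u; Y1 -> L X2; Y2 -> X3 S; Y3 -> X3 Y4; Y4 -> X3 S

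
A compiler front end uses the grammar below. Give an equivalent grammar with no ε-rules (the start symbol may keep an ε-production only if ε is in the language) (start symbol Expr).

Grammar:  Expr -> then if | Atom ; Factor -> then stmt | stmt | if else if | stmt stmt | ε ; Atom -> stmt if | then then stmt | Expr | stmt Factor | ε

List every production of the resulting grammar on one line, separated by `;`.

Expr -> then if | Atom | ε; Factor -> then stmt | stmt | if else if | stmt stmt; Atom -> stmt if | then then stmt | Expr | stmt Factor | stmt

Nullable nonterminals: {Atom, Expr, Factor}.
ε ∈ L(G) since Expr is nullable, so keep Expr → ε.
Add the nullable-subset variants: Atom → stmt Factor gives stmt Factor | stmt.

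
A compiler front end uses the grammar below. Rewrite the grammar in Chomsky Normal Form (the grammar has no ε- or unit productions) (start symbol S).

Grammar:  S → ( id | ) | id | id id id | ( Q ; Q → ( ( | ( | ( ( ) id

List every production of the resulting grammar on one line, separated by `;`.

Introduce a nonterminal for each terminal appearing in a rule of length ≥ 2: X1 → (, X2 → id, X3 → ).
Binarize each right-hand side of length ≥ 3 by chaining fresh nonterminals (Y1, Y2, …): affected rules were S → X2 X2 X2; Q → X1 X1 X3 X2.

S → X1 X2 | ) | id | X2 Y1 | X1 Q; Q → X1 X1 | ( | X1 Y2; X1 → (; X2 → id; X3 → ); Y1 → X2 X2; Y2 → X1 Y3; Y3 → X3 X2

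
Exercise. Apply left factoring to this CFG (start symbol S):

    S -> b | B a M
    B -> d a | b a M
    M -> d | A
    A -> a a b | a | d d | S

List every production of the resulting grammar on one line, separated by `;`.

S -> b | B a M; B -> d a | b a M; M -> d | A; A -> d d | S | a A'; A' -> a b | ε

A has alternatives sharing prefix 'a': factor to A → a A' with A' → a b | ε.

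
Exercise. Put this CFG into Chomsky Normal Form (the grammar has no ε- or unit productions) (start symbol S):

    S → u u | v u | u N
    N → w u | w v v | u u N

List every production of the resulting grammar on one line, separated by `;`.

S → X1 X1 | X2 X1 | X1 N; N → X3 X1 | X3 Y1 | X1 Y2; X1 → u; X2 → v; X3 → w; Y1 → X2 X2; Y2 → X1 N

Introduce a nonterminal for each terminal appearing in a rule of length ≥ 2: X1 → u, X2 → v, X3 → w.
Binarize each right-hand side of length ≥ 3 by chaining fresh nonterminals (Y1, Y2, …): affected rules were N → X3 X2 X2; N → X1 X1 N.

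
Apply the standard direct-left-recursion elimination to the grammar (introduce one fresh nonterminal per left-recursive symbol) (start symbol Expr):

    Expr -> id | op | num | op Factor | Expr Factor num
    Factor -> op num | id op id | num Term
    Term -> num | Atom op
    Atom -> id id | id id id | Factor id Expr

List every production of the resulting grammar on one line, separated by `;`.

Directly left-recursive nonterminal: Expr.
For Expr: α = {Factor num}, β = {id, op, num, op Factor}. Rewrite as Expr → β Expr1 and Expr1 → α Expr1 | ε.

Expr -> id Expr1 | op Expr1 | num Expr1 | op Factor Expr1; Factor -> op num | id op id | num Term; Term -> num | Atom op; Atom -> id id | id id id | Factor id Expr; Expr1 -> Factor num Expr1 | eps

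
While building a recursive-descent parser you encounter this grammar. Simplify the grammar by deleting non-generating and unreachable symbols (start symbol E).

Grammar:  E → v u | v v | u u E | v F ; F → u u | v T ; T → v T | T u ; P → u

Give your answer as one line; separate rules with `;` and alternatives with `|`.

Generating nonterminals: {E, F, P}.
Reachable from E after that: {E, F}.
Removed useless symbols: {P, T} and every production mentioning them.

E → v u | v v | u u E | v F; F → u u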